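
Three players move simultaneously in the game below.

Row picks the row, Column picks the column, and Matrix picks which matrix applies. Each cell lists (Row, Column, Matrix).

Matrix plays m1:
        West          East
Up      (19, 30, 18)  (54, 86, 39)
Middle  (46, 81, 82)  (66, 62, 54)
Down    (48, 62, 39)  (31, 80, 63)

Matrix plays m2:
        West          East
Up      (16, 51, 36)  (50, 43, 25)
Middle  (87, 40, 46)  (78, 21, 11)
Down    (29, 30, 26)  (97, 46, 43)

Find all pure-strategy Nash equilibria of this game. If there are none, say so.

This game has no pure Nash equilibrium.

Check each profile: it is a Nash equilibrium iff no player can strictly gain by switching unilaterally.
(Up, West, m1): Row can switch to Middle (19 → 46). Not NE.
(Up, West, m2): Row can switch to Middle (16 → 87). Not NE.
(Up, East, m1): Row can switch to Middle (54 → 66). Not NE.
(Up, East, m2): Row can switch to Middle (50 → 78). Not NE.
(Middle, West, m1): Row can switch to Down (46 → 48). Not NE.
(Middle, West, m2): Matrix can switch to m1 (46 → 82). Not NE.
(The remaining 6 profiles each have a profitable deviation by the same check.)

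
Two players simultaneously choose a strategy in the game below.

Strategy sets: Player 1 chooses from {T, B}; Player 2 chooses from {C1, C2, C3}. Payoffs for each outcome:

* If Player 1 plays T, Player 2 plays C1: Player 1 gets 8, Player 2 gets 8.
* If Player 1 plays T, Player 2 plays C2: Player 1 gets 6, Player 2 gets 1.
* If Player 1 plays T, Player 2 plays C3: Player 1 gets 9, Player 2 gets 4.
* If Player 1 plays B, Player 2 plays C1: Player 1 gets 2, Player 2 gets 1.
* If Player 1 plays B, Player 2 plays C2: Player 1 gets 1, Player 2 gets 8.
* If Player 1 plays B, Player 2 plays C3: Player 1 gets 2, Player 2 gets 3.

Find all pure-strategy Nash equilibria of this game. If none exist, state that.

(T, C1): Player 1 gets 8, best alternative 2; Player 2 gets 8, best alternative 4. No profitable deviation — NE.
(T, C2): Player 2 can switch to C1 (1 → 8). Not NE.
(T, C3): Player 2 can switch to C1 (4 → 8). Not NE.
(B, C1): Player 1 can switch to T (2 → 8). Not NE.
(B, C2): Player 1 can switch to T (1 → 6). Not NE.
(B, C3): Player 1 can switch to T (2 → 9). Not NE.

(T, C1)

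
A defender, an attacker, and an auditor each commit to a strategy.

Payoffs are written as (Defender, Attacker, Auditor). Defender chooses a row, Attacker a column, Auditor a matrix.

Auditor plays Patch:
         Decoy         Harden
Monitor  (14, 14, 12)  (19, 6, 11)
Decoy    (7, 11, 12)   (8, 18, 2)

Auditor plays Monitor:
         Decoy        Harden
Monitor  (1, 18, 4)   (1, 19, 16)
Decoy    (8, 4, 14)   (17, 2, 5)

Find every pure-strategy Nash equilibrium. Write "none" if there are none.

The pure Nash equilibria are (Monitor, Decoy, Patch), (Decoy, Decoy, Monitor).

Check each profile: it is a Nash equilibrium iff no player can strictly gain by switching unilaterally.
(Monitor, Decoy, Patch): Defender gets 14, best alternative 7; Attacker gets 14, best alternative 6; Auditor gets 12, best alternative 4. No profitable deviation — NE.
(Monitor, Decoy, Monitor): Defender can switch to Decoy (1 → 8). Not NE.
(Monitor, Harden, Patch): Attacker can switch to Decoy (6 → 14). Not NE.
(Monitor, Harden, Monitor): Defender can switch to Decoy (1 → 17). Not NE.
(Decoy, Decoy, Patch): Defender can switch to Monitor (7 → 14). Not NE.
(Decoy, Decoy, Monitor): Defender gets 8, best alternative 1; Attacker gets 4, best alternative 2; Auditor gets 14, best alternative 12. No profitable deviation — NE.
(Decoy, Harden, Patch): Defender can switch to Monitor (8 → 19). Not NE.
(Decoy, Harden, Monitor): Attacker can switch to Decoy (2 → 4). Not NE.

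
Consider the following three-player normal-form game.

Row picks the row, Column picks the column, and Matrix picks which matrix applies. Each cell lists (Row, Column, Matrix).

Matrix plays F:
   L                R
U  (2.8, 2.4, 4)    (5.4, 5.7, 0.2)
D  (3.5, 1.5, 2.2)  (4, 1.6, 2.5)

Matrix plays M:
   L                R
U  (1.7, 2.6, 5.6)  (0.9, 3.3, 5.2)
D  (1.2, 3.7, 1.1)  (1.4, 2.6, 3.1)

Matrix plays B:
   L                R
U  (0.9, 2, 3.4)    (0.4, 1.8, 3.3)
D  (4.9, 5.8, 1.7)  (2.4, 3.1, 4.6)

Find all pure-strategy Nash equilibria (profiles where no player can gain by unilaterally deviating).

none

(U, L, F): Row can switch to D (2.8 → 3.5). Not NE.
(U, L, M): Column can switch to R (2.6 → 3.3). Not NE.
(U, L, B): Row can switch to D (0.9 → 4.9). Not NE.
(U, R, F): Matrix can switch to M (0.2 → 5.2). Not NE.
(U, R, M): Row can switch to D (0.9 → 1.4). Not NE.
(U, R, B): Row can switch to D (0.4 → 2.4). Not NE.
(D, L, F): Column can switch to R (1.5 → 1.6). Not NE.
(D, L, M): Row can switch to U (1.2 → 1.7). Not NE.
(D, L, B): Matrix can switch to F (1.7 → 2.2). Not NE.
(D, R, F): Row can switch to U (4 → 5.4). Not NE.
(D, R, M): Column can switch to L (2.6 → 3.7). Not NE.
(D, R, B): Column can switch to L (3.1 → 5.8). Not NE.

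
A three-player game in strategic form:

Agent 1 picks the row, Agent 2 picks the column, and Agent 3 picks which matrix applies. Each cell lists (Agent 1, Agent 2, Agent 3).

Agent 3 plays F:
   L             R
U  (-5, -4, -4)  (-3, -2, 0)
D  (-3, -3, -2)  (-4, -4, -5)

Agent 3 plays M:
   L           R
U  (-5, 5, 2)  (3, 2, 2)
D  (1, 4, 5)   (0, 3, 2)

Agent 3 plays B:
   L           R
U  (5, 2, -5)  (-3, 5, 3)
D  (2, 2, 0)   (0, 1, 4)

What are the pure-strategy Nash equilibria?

The unique pure-strategy Nash equilibrium is (D, L, M).

For each player, find the best response to each opponent profile; mutual best responses are the pure NE.
Agent 1 against (L, F): payoffs -5, -3 → best response D.
Agent 1 against (L, M): payoffs -5, 1 → best response D.
Agent 1 against (L, B): payoffs 5, 2 → best response U.
Agent 1 against (R, F): payoffs -3, -4 → best response U.
Agent 1 against (R, M): payoffs 3, 0 → best response U.
Agent 1 against (R, B): payoffs -3, 0 → best response D.
Agent 2 against (U, F): payoffs -4, -2 → best response R.
Agent 2 against (U, M): payoffs 5, 2 → best response L.
Agent 2 against (U, B): payoffs 2, 5 → best response R.
Agent 2 against (D, F): payoffs -3, -4 → best response L.
Agent 2 against (D, M): payoffs 4, 3 → best response L.
Agent 2 against (D, B): payoffs 2, 1 → best response L.
Agent 3 against (U, L): payoffs -4, 2, -5 → best response M.
Agent 3 against (U, R): payoffs 0, 2, 3 → best response B.
Agent 3 against (D, L): payoffs -2, 5, 0 → best response M.
Agent 3 against (D, R): payoffs -5, 2, 4 → best response B.
Mutual best responses: (D, L, M).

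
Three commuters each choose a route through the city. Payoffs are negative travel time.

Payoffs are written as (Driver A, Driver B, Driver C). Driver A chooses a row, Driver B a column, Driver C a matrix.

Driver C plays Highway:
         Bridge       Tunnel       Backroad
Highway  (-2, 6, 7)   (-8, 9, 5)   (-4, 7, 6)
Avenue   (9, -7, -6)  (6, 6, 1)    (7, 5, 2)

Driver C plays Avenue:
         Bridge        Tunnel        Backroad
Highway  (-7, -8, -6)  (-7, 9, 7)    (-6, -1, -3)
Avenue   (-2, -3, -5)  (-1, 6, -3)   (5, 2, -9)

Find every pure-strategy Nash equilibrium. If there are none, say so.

The unique pure-strategy Nash equilibrium is (Avenue, Tunnel, Highway).

(Highway, Bridge, Highway): Driver A can switch to Avenue (-2 → 9). Not NE.
(Highway, Bridge, Avenue): Driver A can switch to Avenue (-7 → -2). Not NE.
(Highway, Tunnel, Highway): Driver A can switch to Avenue (-8 → 6). Not NE.
(Highway, Tunnel, Avenue): Driver A can switch to Avenue (-7 → -1). Not NE.
(Highway, Backroad, Highway): Driver A can switch to Avenue (-4 → 7). Not NE.
(Highway, Backroad, Avenue): Driver A can switch to Avenue (-6 → 5). Not NE.
(Avenue, Bridge, Highway): Driver B can switch to Tunnel (-7 → 6). Not NE.
(Avenue, Bridge, Avenue): Driver B can switch to Tunnel (-3 → 6). Not NE.
(Avenue, Tunnel, Highway): Driver A gets 6, best alternative -8; Driver B gets 6, best alternative 5; Driver C gets 1, best alternative -3. No profitable deviation — NE.
(Avenue, Tunnel, Avenue): Driver C can switch to Highway (-3 → 1). Not NE.
(Avenue, Backroad, Highway): Driver B can switch to Tunnel (5 → 6). Not NE.
(Avenue, Backroad, Avenue): Driver B can switch to Tunnel (2 → 6). Not NE.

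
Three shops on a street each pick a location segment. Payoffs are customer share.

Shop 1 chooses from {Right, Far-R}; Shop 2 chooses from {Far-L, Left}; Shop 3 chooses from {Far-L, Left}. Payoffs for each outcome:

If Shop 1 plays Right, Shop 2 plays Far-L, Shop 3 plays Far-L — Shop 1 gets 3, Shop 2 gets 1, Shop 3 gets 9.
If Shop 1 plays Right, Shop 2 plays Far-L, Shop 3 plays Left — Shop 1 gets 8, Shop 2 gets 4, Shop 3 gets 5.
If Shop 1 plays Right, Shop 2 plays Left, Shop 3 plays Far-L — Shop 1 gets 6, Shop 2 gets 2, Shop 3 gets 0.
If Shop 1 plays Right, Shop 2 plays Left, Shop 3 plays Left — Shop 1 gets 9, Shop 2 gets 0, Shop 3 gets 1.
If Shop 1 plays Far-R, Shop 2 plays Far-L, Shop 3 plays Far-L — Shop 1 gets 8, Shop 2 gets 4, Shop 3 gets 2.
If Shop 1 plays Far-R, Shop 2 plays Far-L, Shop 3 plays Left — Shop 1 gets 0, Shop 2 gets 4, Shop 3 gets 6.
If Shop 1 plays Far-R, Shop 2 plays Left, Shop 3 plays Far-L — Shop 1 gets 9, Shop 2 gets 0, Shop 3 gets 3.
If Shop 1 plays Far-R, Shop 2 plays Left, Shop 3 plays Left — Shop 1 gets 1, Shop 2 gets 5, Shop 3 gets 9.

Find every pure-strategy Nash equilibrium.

No pure-strategy Nash equilibrium.

For each strategy profile, look for a profitable unilateral deviation.
(Right, Far-L, Far-L): Shop 1 can switch to Far-R (3 → 8). Not NE.
(Right, Far-L, Left): Shop 3 can switch to Far-L (5 → 9). Not NE.
(Right, Left, Far-L): Shop 1 can switch to Far-R (6 → 9). Not NE.
(Right, Left, Left): Shop 2 can switch to Far-L (0 → 4). Not NE.
(Far-R, Far-L, Far-L): Shop 3 can switch to Left (2 → 6). Not NE.
(Far-R, Far-L, Left): Shop 1 can switch to Right (0 → 8). Not NE.
(Far-R, Left, Far-L): Shop 2 can switch to Far-L (0 → 4). Not NE.
(Far-R, Left, Left): Shop 1 can switch to Right (1 → 9). Not NE.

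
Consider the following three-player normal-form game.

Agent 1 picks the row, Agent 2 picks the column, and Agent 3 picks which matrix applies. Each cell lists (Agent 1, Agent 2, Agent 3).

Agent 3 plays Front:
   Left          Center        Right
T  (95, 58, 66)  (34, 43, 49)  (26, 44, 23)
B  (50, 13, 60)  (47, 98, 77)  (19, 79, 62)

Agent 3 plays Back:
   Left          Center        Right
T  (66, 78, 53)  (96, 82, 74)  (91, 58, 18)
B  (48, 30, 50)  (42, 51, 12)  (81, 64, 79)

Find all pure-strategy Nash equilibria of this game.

The pure Nash equilibria are (T, Left, Front), (T, Center, Back), (B, Center, Front).

Agent 1 against (Left, Front): payoffs 95, 50 → best response T.
Agent 1 against (Left, Back): payoffs 66, 48 → best response T.
Agent 1 against (Center, Front): payoffs 34, 47 → best response B.
Agent 1 against (Center, Back): payoffs 96, 42 → best response T.
Agent 1 against (Right, Front): payoffs 26, 19 → best response T.
Agent 1 against (Right, Back): payoffs 91, 81 → best response T.
Agent 2 against (T, Front): payoffs 58, 43, 44 → best response Left.
Agent 2 against (T, Back): payoffs 78, 82, 58 → best response Center.
Agent 2 against (B, Front): payoffs 13, 98, 79 → best response Center.
Agent 2 against (B, Back): payoffs 30, 51, 64 → best response Right.
Agent 3 against (T, Left): payoffs 66, 53 → best response Front.
Agent 3 against (T, Center): payoffs 49, 74 → best response Back.
Agent 3 against (T, Right): payoffs 23, 18 → best response Front.
Agent 3 against (B, Left): payoffs 60, 50 → best response Front.
Agent 3 against (B, Center): payoffs 77, 12 → best response Front.
Agent 3 against (B, Right): payoffs 62, 79 → best response Back.
Mutual best responses: (T, Left, Front); (T, Center, Back); (B, Center, Front).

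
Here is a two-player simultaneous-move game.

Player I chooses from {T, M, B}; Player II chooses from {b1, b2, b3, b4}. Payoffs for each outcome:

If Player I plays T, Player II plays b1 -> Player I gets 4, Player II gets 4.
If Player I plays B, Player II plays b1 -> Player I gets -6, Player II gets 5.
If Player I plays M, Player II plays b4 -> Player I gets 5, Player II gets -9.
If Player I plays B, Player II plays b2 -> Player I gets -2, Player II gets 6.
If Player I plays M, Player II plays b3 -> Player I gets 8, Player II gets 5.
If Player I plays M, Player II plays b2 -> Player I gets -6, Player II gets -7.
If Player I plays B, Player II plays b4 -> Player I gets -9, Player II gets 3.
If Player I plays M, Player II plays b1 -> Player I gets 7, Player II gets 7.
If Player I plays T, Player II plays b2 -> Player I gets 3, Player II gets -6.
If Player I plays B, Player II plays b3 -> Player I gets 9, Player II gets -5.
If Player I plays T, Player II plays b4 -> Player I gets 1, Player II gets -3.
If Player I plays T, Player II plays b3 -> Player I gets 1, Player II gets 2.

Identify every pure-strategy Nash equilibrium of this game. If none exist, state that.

The unique pure-strategy Nash equilibrium is (M, b1).

Check each profile: it is a Nash equilibrium iff no player can strictly gain by switching unilaterally.
(T, b1): Player I can switch to M (4 → 7). Not NE.
(T, b2): Player II can switch to b1 (-6 → 4). Not NE.
(T, b3): Player I can switch to M (1 → 8). Not NE.
(T, b4): Player I can switch to M (1 → 5). Not NE.
(M, b1): Player I gets 7, best alternative 4; Player II gets 7, best alternative 5. No profitable deviation — NE.
(M, b2): Player I can switch to T (-6 → 3). Not NE.
(M, b3): Player I can switch to B (8 → 9). Not NE.
(M, b4): Player II can switch to b1 (-9 → 7). Not NE.
(B, b1): Player I can switch to T (-6 → 4). Not NE.
(The remaining 3 profiles each have a profitable deviation by the same check.)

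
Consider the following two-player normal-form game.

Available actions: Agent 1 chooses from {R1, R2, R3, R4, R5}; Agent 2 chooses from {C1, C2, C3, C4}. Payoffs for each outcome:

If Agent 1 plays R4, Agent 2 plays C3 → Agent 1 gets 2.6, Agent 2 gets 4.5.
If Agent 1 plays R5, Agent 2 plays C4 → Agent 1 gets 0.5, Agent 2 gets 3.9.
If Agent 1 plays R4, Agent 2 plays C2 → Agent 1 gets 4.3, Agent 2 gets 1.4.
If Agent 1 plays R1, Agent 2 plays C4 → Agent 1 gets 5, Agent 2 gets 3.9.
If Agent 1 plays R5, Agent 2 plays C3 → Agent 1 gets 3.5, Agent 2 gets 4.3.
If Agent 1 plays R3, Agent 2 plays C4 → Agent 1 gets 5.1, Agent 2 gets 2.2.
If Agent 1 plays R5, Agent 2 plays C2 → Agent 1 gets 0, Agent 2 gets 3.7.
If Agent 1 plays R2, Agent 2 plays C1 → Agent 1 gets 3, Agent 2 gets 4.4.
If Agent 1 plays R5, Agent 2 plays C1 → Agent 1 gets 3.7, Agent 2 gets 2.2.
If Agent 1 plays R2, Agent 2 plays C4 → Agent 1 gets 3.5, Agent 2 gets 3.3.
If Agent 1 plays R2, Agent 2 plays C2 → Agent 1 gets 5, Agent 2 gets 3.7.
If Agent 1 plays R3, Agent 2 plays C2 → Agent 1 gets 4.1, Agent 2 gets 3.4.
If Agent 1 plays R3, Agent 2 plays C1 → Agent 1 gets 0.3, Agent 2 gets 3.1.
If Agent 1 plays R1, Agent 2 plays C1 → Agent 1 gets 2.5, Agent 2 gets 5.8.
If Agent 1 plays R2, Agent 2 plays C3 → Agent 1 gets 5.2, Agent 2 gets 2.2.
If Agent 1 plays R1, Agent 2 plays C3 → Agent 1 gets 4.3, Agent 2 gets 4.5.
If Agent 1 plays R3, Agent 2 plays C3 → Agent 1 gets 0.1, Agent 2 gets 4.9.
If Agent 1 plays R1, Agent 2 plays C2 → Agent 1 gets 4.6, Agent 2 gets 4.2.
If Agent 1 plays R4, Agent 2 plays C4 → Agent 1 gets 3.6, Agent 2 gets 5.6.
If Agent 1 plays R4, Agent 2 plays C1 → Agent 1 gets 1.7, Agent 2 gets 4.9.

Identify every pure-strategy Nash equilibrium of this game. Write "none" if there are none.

For each player, find the best response to each opponent profile; mutual best responses are the pure NE.
Agent 1 against C1: payoffs 2.5, 3, 0.3, 1.7, 3.7 → best response R5.
Agent 1 against C2: payoffs 4.6, 5, 4.1, 4.3, 0 → best response R2.
Agent 1 against C3: payoffs 4.3, 5.2, 0.1, 2.6, 3.5 → best response R2.
Agent 1 against C4: payoffs 5, 3.5, 5.1, 3.6, 0.5 → best response R3.
Agent 2 against R1: payoffs 5.8, 4.2, 4.5, 3.9 → best response C1.
Agent 2 against R2: payoffs 4.4, 3.7, 2.2, 3.3 → best response C1.
Agent 2 against R3: payoffs 3.1, 3.4, 4.9, 2.2 → best response C3.
Agent 2 against R4: payoffs 4.9, 1.4, 4.5, 5.6 → best response C4.
Agent 2 against R5: payoffs 2.2, 3.7, 4.3, 3.9 → best response C3.
No profile is a mutual best response for all players.

No pure-strategy Nash equilibrium.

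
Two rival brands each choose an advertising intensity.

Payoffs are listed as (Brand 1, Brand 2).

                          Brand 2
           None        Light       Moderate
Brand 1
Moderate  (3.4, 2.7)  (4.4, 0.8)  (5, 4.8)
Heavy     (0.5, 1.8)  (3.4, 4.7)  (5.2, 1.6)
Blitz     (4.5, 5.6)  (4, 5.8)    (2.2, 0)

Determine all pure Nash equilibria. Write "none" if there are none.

Mark each player's best response to every combination of opponents' strategies; a profile where every player is best-responding is a pure Nash equilibrium.
Brand 1 against None: payoffs 3.4, 0.5, 4.5 → best response Blitz.
Brand 1 against Light: payoffs 4.4, 3.4, 4 → best response Moderate.
Brand 1 against Moderate: payoffs 5, 5.2, 2.2 → best response Heavy.
Brand 2 against Moderate: payoffs 2.7, 0.8, 4.8 → best response Moderate.
Brand 2 against Heavy: payoffs 1.8, 4.7, 1.6 → best response Light.
Brand 2 against Blitz: payoffs 5.6, 5.8, 0 → best response Light.
No profile is a mutual best response for all players.

This game has no pure Nash equilibrium.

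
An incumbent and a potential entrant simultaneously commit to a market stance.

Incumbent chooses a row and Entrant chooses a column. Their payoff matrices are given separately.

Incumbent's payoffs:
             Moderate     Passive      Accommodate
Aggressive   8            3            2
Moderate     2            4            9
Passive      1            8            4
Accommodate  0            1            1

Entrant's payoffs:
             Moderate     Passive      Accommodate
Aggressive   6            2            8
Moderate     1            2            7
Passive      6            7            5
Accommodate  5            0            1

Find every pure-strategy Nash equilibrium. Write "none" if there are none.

Check each profile: it is a Nash equilibrium iff no player can strictly gain by switching unilaterally.
(Aggressive, Moderate): Entrant can switch to Accommodate (6 → 8). Not NE.
(Aggressive, Passive): Incumbent can switch to Moderate (3 → 4). Not NE.
(Aggressive, Accommodate): Incumbent can switch to Moderate (2 → 9). Not NE.
(Moderate, Moderate): Incumbent can switch to Aggressive (2 → 8). Not NE.
(Moderate, Passive): Incumbent can switch to Passive (4 → 8). Not NE.
(Moderate, Accommodate): Incumbent gets 9, best alternative 4; Entrant gets 7, best alternative 2. No profitable deviation — NE.
(Passive, Moderate): Incumbent can switch to Aggressive (1 → 8). Not NE.
(Passive, Passive): Incumbent gets 8, best alternative 4; Entrant gets 7, best alternative 6. No profitable deviation — NE.
(Passive, Accommodate): Incumbent can switch to Moderate (4 → 9). Not NE.
(Accommodate, Moderate): Incumbent can switch to Aggressive (0 → 8). Not NE.
(Accommodate, Passive): Incumbent can switch to Aggressive (1 → 3). Not NE.
(Accommodate, Accommodate): Incumbent can switch to Aggressive (1 → 2). Not NE.

(Moderate, Accommodate); (Passive, Passive)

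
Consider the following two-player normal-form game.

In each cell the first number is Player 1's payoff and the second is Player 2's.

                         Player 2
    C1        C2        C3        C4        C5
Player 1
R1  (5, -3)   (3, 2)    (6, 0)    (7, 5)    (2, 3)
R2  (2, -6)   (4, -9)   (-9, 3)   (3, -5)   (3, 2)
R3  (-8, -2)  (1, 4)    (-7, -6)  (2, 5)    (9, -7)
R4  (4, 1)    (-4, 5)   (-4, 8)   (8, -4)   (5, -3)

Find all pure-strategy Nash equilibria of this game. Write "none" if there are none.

(R1, C1): Player 2 can switch to C2 (-3 → 2). Not NE.
(R1, C2): Player 1 can switch to R2 (3 → 4). Not NE.
(R1, C3): Player 2 can switch to C2 (0 → 2). Not NE.
(R1, C4): Player 1 can switch to R4 (7 → 8). Not NE.
(R1, C5): Player 1 can switch to R2 (2 → 3). Not NE.
(R2, C1): Player 1 can switch to R1 (2 → 5). Not NE.
(R2, C2): Player 2 can switch to C1 (-9 → -6). Not NE.
(R2, C3): Player 1 can switch to R1 (-9 → 6). Not NE.
(The remaining 12 profiles each have a profitable deviation by the same check.)

There is no pure-strategy Nash equilibrium.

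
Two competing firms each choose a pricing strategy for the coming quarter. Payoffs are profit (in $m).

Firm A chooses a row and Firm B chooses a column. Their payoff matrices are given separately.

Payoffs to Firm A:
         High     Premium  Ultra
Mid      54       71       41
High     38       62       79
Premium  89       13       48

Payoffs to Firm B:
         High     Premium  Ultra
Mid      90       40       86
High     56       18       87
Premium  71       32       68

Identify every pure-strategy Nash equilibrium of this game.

The pure Nash equilibria are (High, Ultra), (Premium, High).

Firm A against High: payoffs 54, 38, 89 → best response Premium.
Firm A against Premium: payoffs 71, 62, 13 → best response Mid.
Firm A against Ultra: payoffs 41, 79, 48 → best response High.
Firm B against Mid: payoffs 90, 40, 86 → best response High.
Firm B against High: payoffs 56, 18, 87 → best response Ultra.
Firm B against Premium: payoffs 71, 32, 68 → best response High.
Mutual best responses: (High, Ultra); (Premium, High).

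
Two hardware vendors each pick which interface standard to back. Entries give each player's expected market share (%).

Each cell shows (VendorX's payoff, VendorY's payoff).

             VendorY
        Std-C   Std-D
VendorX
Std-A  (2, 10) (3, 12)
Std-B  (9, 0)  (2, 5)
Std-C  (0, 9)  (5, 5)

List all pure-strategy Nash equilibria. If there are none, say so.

VendorX against Std-C: payoffs 2, 9, 0 → best response Std-B.
VendorX against Std-D: payoffs 3, 2, 5 → best response Std-C.
VendorY against Std-A: payoffs 10, 12 → best response Std-D.
VendorY against Std-B: payoffs 0, 5 → best response Std-D.
VendorY against Std-C: payoffs 9, 5 → best response Std-C.
No profile is a mutual best response for all players.

This game has no pure Nash equilibrium.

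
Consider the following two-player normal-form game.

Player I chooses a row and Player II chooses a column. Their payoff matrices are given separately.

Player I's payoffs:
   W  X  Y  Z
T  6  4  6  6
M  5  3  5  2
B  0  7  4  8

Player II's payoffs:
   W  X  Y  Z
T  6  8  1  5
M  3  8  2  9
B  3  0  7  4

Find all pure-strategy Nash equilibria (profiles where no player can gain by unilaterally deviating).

For each player, find the best response to each opponent profile; mutual best responses are the pure NE.
Player I against W: payoffs 6, 5, 0 → best response T.
Player I against X: payoffs 4, 3, 7 → best response B.
Player I against Y: payoffs 6, 5, 4 → best response T.
Player I against Z: payoffs 6, 2, 8 → best response B.
Player II against T: payoffs 6, 8, 1, 5 → best response X.
Player II against M: payoffs 3, 8, 2, 9 → best response Z.
Player II against B: payoffs 3, 0, 7, 4 → best response Y.
No profile is a mutual best response for all players.

none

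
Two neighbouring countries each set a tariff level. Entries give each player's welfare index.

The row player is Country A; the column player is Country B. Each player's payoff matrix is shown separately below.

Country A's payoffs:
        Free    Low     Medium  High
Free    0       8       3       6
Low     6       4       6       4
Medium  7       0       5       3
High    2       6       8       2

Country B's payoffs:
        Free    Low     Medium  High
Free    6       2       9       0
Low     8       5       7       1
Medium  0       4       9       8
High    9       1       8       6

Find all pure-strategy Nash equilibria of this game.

There is no pure-strategy Nash equilibrium.

Country A against Free: payoffs 0, 6, 7, 2 → best response Medium.
Country A against Low: payoffs 8, 4, 0, 6 → best response Free.
Country A against Medium: payoffs 3, 6, 5, 8 → best response High.
Country A against High: payoffs 6, 4, 3, 2 → best response Free.
Country B against Free: payoffs 6, 2, 9, 0 → best response Medium.
Country B against Low: payoffs 8, 5, 7, 1 → best response Free.
Country B against Medium: payoffs 0, 4, 9, 8 → best response Medium.
Country B against High: payoffs 9, 1, 8, 6 → best response Free.
No profile is a mutual best response for all players.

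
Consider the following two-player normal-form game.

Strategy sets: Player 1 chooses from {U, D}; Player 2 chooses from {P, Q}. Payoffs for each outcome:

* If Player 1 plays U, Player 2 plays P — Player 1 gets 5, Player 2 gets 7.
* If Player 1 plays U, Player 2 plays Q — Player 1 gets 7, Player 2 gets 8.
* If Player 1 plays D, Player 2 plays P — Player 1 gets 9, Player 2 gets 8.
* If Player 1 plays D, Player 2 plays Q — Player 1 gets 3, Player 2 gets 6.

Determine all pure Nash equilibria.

Mark each player's best response to every combination of opponents' strategies; a profile where every player is best-responding is a pure Nash equilibrium.
Player 1 against P: payoffs 5, 9 → best response D.
Player 1 against Q: payoffs 7, 3 → best response U.
Player 2 against U: payoffs 7, 8 → best response Q.
Player 2 against D: payoffs 8, 6 → best response P.
Mutual best responses: (U, Q); (D, P).

Pure-strategy Nash equilibria: (U, Q), (D, P)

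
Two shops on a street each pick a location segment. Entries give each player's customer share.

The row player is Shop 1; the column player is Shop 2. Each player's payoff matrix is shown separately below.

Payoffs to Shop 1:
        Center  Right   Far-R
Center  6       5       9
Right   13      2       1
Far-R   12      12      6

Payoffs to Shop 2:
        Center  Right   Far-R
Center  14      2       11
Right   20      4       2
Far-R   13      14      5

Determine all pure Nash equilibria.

The pure Nash equilibria are (Right, Center), (Far-R, Right).

Mark each player's best response to every combination of opponents' strategies; a profile where every player is best-responding is a pure Nash equilibrium.
Shop 1 against Center: payoffs 6, 13, 12 → best response Right.
Shop 1 against Right: payoffs 5, 2, 12 → best response Far-R.
Shop 1 against Far-R: payoffs 9, 1, 6 → best response Center.
Shop 2 against Center: payoffs 14, 2, 11 → best response Center.
Shop 2 against Right: payoffs 20, 4, 2 → best response Center.
Shop 2 against Far-R: payoffs 13, 14, 5 → best response Right.
Mutual best responses: (Right, Center); (Far-R, Right).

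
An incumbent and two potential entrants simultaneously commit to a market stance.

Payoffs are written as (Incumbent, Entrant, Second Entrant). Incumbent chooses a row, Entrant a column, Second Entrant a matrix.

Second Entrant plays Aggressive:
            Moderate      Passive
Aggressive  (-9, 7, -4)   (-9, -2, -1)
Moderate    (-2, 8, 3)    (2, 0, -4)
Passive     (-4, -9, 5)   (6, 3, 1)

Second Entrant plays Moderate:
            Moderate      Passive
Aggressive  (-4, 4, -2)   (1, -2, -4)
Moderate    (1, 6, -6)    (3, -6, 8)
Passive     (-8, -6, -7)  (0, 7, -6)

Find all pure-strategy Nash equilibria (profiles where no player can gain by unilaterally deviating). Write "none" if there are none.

The pure Nash equilibria are (Moderate, Moderate, Aggressive) and (Passive, Passive, Aggressive).

Mark each player's best response to every combination of opponents' strategies; a profile where every player is best-responding is a pure Nash equilibrium.
Incumbent against (Moderate, Aggressive): payoffs -9, -2, -4 → best response Moderate.
Incumbent against (Moderate, Moderate): payoffs -4, 1, -8 → best response Moderate.
Incumbent against (Passive, Aggressive): payoffs -9, 2, 6 → best response Passive.
Incumbent against (Passive, Moderate): payoffs 1, 3, 0 → best response Moderate.
Entrant against (Aggressive, Aggressive): payoffs 7, -2 → best response Moderate.
Entrant against (Aggressive, Moderate): payoffs 4, -2 → best response Moderate.
Entrant against (Moderate, Aggressive): payoffs 8, 0 → best response Moderate.
Entrant against (Moderate, Moderate): payoffs 6, -6 → best response Moderate.
Entrant against (Passive, Aggressive): payoffs -9, 3 → best response Passive.
Entrant against (Passive, Moderate): payoffs -6, 7 → best response Passive.
Second Entrant against (Aggressive, Moderate): payoffs -4, -2 → best response Moderate.
Second Entrant against (Aggressive, Passive): payoffs -1, -4 → best response Aggressive.
Second Entrant against (Moderate, Moderate): payoffs 3, -6 → best response Aggressive.
Second Entrant against (Moderate, Passive): payoffs -4, 8 → best response Moderate.
Second Entrant against (Passive, Moderate): payoffs 5, -7 → best response Aggressive.
Second Entrant against (Passive, Passive): payoffs 1, -6 → best response Aggressive.
Mutual best responses: (Moderate, Moderate, Aggressive); (Passive, Passive, Aggressive).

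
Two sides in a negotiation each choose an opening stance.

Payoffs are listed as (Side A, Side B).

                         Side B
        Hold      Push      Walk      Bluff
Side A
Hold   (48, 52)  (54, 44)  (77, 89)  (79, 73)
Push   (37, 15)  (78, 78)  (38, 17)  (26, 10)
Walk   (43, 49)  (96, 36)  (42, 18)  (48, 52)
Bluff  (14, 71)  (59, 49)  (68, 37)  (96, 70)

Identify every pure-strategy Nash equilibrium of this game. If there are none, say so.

Side A against Hold: payoffs 48, 37, 43, 14 → best response Hold.
Side A against Push: payoffs 54, 78, 96, 59 → best response Walk.
Side A against Walk: payoffs 77, 38, 42, 68 → best response Hold.
Side A against Bluff: payoffs 79, 26, 48, 96 → best response Bluff.
Side B against Hold: payoffs 52, 44, 89, 73 → best response Walk.
Side B against Push: payoffs 15, 78, 17, 10 → best response Push.
Side B against Walk: payoffs 49, 36, 18, 52 → best response Bluff.
Side B against Bluff: payoffs 71, 49, 37, 70 → best response Hold.
Mutual best responses: (Hold, Walk).

Pure NE: (Hold, Walk)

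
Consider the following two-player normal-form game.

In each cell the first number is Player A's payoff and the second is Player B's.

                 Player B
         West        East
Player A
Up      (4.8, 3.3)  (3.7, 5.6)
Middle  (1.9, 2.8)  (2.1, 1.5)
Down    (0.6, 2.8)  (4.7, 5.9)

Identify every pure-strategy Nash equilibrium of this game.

(Up, West): Player B can switch to East (3.3 → 5.6). Not NE.
(Up, East): Player A can switch to Down (3.7 → 4.7). Not NE.
(Middle, West): Player A can switch to Up (1.9 → 4.8). Not NE.
(Middle, East): Player A can switch to Up (2.1 → 3.7). Not NE.
(Down, West): Player A can switch to Up (0.6 → 4.8). Not NE.
(Down, East): Player A gets 4.7, best alternative 3.7; Player B gets 5.9, best alternative 2.8. No profitable deviation — NE.

Pure NE: (Down, East)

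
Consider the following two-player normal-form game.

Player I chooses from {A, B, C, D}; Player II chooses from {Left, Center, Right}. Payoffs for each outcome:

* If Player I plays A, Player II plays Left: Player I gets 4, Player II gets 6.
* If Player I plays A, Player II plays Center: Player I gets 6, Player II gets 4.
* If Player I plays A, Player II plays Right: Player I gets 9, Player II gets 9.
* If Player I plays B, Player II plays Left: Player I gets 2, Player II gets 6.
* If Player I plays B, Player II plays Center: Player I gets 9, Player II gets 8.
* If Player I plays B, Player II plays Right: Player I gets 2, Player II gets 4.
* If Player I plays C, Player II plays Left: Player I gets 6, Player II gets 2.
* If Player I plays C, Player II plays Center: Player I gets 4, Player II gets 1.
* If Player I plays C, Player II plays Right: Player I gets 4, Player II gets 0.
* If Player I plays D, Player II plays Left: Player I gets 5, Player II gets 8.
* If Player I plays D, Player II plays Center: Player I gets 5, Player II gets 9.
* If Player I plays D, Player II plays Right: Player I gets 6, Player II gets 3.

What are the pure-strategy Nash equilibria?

Pure-strategy Nash equilibria: (A, Right); (B, Center); (C, Left)

(A, Left): Player I can switch to C (4 → 6). Not NE.
(A, Center): Player I can switch to B (6 → 9). Not NE.
(A, Right): Player I gets 9, best alternative 6; Player II gets 9, best alternative 6. No profitable deviation — NE.
(B, Left): Player I can switch to A (2 → 4). Not NE.
(B, Center): Player I gets 9, best alternative 6; Player II gets 8, best alternative 6. No profitable deviation — NE.
(B, Right): Player I can switch to A (2 → 9). Not NE.
(C, Left): Player I gets 6, best alternative 5; Player II gets 2, best alternative 1. No profitable deviation — NE.
(C, Center): Player I can switch to A (4 → 6). Not NE.
(C, Right): Player I can switch to A (4 → 9). Not NE.
(D, Left): Player I can switch to C (5 → 6). Not NE.
(D, Center): Player I can switch to A (5 → 6). Not NE.
(The remaining 1 profile has a profitable deviation by the same check.)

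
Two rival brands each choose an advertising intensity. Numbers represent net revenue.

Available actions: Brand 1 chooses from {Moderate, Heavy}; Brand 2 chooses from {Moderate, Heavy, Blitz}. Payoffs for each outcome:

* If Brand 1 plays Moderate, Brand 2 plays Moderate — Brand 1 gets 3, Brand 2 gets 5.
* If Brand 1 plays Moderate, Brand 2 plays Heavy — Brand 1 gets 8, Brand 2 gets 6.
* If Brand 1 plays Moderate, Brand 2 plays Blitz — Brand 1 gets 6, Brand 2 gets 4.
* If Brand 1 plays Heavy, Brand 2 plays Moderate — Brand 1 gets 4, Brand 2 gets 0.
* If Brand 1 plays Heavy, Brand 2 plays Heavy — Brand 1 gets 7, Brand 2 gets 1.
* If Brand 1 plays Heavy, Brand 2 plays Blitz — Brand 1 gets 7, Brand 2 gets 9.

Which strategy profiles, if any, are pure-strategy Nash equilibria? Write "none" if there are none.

Brand 1 against Moderate: payoffs 3, 4 → best response Heavy.
Brand 1 against Heavy: payoffs 8, 7 → best response Moderate.
Brand 1 against Blitz: payoffs 6, 7 → best response Heavy.
Brand 2 against Moderate: payoffs 5, 6, 4 → best response Heavy.
Brand 2 against Heavy: payoffs 0, 1, 9 → best response Blitz.
Mutual best responses: (Moderate, Heavy); (Heavy, Blitz).

(Moderate, Heavy), (Heavy, Blitz)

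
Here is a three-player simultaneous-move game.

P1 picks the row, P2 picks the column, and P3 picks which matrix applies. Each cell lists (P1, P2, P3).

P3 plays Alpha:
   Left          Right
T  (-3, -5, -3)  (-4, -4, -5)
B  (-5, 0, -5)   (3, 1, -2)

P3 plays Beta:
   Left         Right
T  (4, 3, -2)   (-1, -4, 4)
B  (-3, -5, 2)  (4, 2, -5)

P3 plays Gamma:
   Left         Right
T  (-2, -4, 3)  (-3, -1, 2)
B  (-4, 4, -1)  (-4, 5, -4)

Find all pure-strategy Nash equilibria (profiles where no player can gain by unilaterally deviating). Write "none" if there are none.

(T, Left, Alpha): P2 can switch to Right (-5 → -4). Not NE.
(T, Left, Beta): P3 can switch to Gamma (-2 → 3). Not NE.
(T, Left, Gamma): P2 can switch to Right (-4 → -1). Not NE.
(T, Right, Alpha): P1 can switch to B (-4 → 3). Not NE.
(T, Right, Beta): P1 can switch to B (-1 → 4). Not NE.
(T, Right, Gamma): P3 can switch to Beta (2 → 4). Not NE.
(B, Right, Alpha): P1 gets 3, best alternative -4; P2 gets 1, best alternative 0; P3 gets -2, best alternative -4. No profitable deviation — NE.
(The remaining 5 profiles each have a profitable deviation by the same check.)

(B, Right, Alpha)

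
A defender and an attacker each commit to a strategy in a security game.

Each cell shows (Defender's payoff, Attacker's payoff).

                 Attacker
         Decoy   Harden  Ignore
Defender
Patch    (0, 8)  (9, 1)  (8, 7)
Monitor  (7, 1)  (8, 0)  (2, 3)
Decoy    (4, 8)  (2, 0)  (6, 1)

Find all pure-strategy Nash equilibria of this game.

Defender against Decoy: payoffs 0, 7, 4 → best response Monitor.
Defender against Harden: payoffs 9, 8, 2 → best response Patch.
Defender against Ignore: payoffs 8, 2, 6 → best response Patch.
Attacker against Patch: payoffs 8, 1, 7 → best response Decoy.
Attacker against Monitor: payoffs 1, 0, 3 → best response Ignore.
Attacker against Decoy: payoffs 8, 0, 1 → best response Decoy.
No profile is a mutual best response for all players.

There is no pure-strategy Nash equilibrium.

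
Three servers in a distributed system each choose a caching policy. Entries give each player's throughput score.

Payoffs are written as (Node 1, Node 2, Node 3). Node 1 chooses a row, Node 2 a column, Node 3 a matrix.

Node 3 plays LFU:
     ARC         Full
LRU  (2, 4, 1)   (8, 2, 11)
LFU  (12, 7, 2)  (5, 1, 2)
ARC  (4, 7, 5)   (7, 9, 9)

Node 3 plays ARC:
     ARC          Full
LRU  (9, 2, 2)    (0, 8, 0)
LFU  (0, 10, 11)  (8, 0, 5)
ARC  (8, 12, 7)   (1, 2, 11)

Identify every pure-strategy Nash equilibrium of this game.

For each player, find the best response to each opponent profile; mutual best responses are the pure NE.
Node 1 against (ARC, LFU): payoffs 2, 12, 4 → best response LFU.
Node 1 against (ARC, ARC): payoffs 9, 0, 8 → best response LRU.
Node 1 against (Full, LFU): payoffs 8, 5, 7 → best response LRU.
Node 1 against (Full, ARC): payoffs 0, 8, 1 → best response LFU.
Node 2 against (LRU, LFU): payoffs 4, 2 → best response ARC.
Node 2 against (LRU, ARC): payoffs 2, 8 → best response Full.
Node 2 against (LFU, LFU): payoffs 7, 1 → best response ARC.
Node 2 against (LFU, ARC): payoffs 10, 0 → best response ARC.
Node 2 against (ARC, LFU): payoffs 7, 9 → best response Full.
Node 2 against (ARC, ARC): payoffs 12, 2 → best response ARC.
Node 3 against (LRU, ARC): payoffs 1, 2 → best response ARC.
Node 3 against (LRU, Full): payoffs 11, 0 → best response LFU.
Node 3 against (LFU, ARC): payoffs 2, 11 → best response ARC.
Node 3 against (LFU, Full): payoffs 2, 5 → best response ARC.
Node 3 against (ARC, ARC): payoffs 5, 7 → best response ARC.
Node 3 against (ARC, Full): payoffs 9, 11 → best response ARC.
No profile is a mutual best response for all players.

This game has no pure Nash equilibrium.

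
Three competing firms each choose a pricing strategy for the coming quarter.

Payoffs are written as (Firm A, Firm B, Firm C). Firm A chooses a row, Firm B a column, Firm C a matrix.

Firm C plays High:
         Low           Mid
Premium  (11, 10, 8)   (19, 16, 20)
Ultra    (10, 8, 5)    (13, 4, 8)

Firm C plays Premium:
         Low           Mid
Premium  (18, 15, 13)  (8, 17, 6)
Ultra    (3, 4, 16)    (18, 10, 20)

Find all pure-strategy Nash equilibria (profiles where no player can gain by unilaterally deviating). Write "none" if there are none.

(Premium, Low, High): Firm B can switch to Mid (10 → 16). Not NE.
(Premium, Low, Premium): Firm B can switch to Mid (15 → 17). Not NE.
(Premium, Mid, High): Firm A gets 19, best alternative 13; Firm B gets 16, best alternative 10; Firm C gets 20, best alternative 6. No profitable deviation — NE.
(Premium, Mid, Premium): Firm A can switch to Ultra (8 → 18). Not NE.
(Ultra, Low, High): Firm A can switch to Premium (10 → 11). Not NE.
(Ultra, Low, Premium): Firm A can switch to Premium (3 → 18). Not NE.
(Ultra, Mid, High): Firm A can switch to Premium (13 → 19). Not NE.
(Ultra, Mid, Premium): Firm A gets 18, best alternative 8; Firm B gets 10, best alternative 4; Firm C gets 20, best alternative 8. No profitable deviation — NE.

(Premium, Mid, High), (Ultra, Mid, Premium)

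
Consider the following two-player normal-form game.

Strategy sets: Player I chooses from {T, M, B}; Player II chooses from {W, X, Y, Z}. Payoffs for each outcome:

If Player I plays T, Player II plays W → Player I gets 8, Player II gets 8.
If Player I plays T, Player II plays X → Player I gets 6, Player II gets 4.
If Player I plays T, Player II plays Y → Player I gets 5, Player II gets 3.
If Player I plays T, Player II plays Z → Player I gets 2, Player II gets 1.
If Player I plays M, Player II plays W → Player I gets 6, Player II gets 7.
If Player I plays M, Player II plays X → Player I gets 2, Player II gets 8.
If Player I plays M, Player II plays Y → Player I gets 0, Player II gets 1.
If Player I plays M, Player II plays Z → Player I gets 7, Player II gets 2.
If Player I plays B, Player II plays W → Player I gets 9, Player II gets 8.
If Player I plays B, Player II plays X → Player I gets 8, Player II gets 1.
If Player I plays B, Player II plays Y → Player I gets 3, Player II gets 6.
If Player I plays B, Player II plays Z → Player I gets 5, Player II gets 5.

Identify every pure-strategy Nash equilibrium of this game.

The unique pure-strategy Nash equilibrium is (B, W).

Player I against W: payoffs 8, 6, 9 → best response B.
Player I against X: payoffs 6, 2, 8 → best response B.
Player I against Y: payoffs 5, 0, 3 → best response T.
Player I against Z: payoffs 2, 7, 5 → best response M.
Player II against T: payoffs 8, 4, 3, 1 → best response W.
Player II against M: payoffs 7, 8, 1, 2 → best response X.
Player II against B: payoffs 8, 1, 6, 5 → best response W.
Mutual best responses: (B, W).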